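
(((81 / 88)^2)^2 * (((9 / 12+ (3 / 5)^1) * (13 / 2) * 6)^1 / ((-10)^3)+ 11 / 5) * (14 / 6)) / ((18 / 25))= 479299729167 / 95951257600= 5.00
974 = 974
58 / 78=29 / 39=0.74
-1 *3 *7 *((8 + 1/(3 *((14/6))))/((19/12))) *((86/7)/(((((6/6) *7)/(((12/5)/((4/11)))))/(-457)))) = 140072328/245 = 571723.79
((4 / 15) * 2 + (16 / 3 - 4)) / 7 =4 / 15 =0.27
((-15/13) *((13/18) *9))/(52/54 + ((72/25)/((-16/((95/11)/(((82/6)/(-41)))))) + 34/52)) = -289575/242488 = -1.19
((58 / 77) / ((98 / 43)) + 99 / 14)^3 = 174255369151375 / 429685207336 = 405.54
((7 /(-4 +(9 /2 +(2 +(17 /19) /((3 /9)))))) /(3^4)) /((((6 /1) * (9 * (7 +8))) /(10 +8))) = 0.00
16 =16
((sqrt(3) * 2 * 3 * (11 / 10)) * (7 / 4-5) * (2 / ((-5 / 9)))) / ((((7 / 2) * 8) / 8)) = 3861 * sqrt(3) / 175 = 38.21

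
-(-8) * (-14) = -112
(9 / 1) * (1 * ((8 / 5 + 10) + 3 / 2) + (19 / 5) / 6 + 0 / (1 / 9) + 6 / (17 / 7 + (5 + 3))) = 47004 / 365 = 128.78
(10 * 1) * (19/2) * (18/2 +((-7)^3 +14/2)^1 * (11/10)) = -34257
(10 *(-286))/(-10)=286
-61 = -61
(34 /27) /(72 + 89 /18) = 68 /4155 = 0.02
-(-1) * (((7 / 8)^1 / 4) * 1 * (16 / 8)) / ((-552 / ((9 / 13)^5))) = -137781 / 1093086592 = -0.00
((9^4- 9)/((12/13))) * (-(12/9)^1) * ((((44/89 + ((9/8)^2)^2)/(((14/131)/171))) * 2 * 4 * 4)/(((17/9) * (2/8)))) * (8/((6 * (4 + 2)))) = -478008383.78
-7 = -7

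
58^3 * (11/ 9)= 2146232/ 9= 238470.22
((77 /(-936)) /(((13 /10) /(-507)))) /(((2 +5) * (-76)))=-55 /912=-0.06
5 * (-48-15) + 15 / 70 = -4407 / 14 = -314.79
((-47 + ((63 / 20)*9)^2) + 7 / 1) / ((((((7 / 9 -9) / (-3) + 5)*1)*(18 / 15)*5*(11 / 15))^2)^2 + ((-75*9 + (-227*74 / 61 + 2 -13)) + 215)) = 247582803964725 / 435998241847298416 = 0.00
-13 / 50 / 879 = -13 / 43950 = -0.00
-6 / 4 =-3 / 2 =-1.50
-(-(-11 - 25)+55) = -91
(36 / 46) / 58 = 9 / 667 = 0.01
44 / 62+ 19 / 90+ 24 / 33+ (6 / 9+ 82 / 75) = 522967 / 153450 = 3.41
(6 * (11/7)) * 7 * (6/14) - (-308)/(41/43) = 100826/287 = 351.31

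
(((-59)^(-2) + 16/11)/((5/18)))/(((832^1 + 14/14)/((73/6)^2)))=296862603/318964030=0.93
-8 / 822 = -4 / 411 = -0.01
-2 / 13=-0.15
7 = 7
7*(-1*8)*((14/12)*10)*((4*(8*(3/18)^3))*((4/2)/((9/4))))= -62720/729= -86.04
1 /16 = 0.06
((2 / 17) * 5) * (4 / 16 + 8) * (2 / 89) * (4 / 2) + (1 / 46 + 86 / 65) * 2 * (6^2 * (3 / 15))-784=-8645302622 / 11309675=-764.42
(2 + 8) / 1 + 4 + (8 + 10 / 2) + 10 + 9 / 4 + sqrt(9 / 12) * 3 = 41.85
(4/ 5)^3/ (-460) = -16/ 14375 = -0.00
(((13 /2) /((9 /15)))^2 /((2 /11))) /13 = 3575 /72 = 49.65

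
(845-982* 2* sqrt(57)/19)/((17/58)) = 49010/17-113912* sqrt(57)/323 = 220.35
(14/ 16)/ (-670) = -7/ 5360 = -0.00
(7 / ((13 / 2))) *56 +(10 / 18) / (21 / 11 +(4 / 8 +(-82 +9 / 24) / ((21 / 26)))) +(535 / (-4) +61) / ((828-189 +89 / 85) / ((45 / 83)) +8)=3894293709259883 / 64645396950576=60.24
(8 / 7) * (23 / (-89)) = -184 / 623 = -0.30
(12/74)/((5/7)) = 42/185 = 0.23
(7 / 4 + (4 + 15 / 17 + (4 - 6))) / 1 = 315 / 68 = 4.63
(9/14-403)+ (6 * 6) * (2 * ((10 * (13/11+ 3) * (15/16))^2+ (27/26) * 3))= 1216557935/11011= 110485.69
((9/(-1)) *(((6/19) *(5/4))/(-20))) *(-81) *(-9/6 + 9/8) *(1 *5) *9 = 295245/1216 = 242.80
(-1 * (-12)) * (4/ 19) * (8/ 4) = 96/ 19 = 5.05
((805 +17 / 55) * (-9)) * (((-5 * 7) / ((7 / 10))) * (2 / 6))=1328760 / 11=120796.36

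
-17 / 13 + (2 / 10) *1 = -72 / 65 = -1.11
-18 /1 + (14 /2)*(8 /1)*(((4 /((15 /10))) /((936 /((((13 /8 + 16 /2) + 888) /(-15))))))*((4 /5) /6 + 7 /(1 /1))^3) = -61899085231 /17769375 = -3483.47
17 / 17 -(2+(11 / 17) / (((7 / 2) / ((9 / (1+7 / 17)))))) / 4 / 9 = 919 / 1008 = 0.91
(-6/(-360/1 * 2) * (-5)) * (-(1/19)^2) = 1/8664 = 0.00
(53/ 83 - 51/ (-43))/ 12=1628/ 10707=0.15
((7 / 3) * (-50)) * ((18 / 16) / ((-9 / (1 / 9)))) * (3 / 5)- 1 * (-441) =15911 / 36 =441.97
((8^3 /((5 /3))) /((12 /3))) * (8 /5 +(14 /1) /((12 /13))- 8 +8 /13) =234176 /325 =720.54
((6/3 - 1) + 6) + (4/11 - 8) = -7/11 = -0.64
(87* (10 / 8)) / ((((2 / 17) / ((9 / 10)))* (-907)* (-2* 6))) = 4437 / 58048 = 0.08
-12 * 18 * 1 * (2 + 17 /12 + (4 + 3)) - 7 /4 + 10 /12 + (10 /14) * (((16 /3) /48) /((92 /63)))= -310619 /138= -2250.86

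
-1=-1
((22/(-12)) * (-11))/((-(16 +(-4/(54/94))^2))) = -29403/94016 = -0.31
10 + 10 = 20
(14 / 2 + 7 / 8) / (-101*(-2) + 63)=63 / 2120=0.03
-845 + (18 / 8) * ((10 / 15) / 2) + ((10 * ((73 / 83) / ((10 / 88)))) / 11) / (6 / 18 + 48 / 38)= -839.84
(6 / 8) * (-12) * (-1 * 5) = 45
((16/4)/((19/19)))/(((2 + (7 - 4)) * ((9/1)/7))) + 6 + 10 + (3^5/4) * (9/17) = 48.78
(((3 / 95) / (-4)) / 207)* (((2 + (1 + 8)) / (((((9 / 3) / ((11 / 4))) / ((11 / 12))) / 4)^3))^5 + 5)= -2810243684807530154659817570142903731 / 5796558175077628644132126720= -484812469.73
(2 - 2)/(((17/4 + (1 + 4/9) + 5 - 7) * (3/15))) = 0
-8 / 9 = -0.89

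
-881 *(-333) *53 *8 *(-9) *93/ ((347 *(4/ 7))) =-182200475142/ 347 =-525073415.39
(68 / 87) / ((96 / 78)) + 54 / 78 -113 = -505207 / 4524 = -111.67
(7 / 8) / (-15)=-7 / 120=-0.06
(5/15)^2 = 1/9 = 0.11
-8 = -8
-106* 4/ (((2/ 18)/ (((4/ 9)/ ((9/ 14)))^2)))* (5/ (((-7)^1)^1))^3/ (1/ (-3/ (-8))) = 424000/ 1701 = 249.27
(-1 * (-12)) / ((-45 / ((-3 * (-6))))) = -24 / 5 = -4.80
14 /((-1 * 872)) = -0.02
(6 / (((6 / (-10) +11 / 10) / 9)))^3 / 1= 1259712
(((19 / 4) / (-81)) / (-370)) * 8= 19 / 14985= 0.00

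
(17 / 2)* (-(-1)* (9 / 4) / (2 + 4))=51 / 16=3.19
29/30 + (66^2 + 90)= 133409/30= 4446.97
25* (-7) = -175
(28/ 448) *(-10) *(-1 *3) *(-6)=-45/ 4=-11.25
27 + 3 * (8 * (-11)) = -237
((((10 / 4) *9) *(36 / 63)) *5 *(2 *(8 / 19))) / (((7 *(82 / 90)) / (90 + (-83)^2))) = 323028000 / 5453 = 59238.58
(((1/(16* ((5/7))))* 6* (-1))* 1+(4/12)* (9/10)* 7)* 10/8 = 63/32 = 1.97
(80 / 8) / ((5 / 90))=180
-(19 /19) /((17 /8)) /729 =-0.00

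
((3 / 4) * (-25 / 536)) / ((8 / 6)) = -225 / 8576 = -0.03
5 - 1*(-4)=9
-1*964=-964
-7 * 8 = -56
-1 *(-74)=74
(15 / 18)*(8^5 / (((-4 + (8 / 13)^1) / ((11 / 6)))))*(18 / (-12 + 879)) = -266240 / 867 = -307.08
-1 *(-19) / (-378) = -19 / 378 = -0.05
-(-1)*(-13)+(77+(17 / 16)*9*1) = 1177 / 16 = 73.56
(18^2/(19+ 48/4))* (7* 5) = 11340/31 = 365.81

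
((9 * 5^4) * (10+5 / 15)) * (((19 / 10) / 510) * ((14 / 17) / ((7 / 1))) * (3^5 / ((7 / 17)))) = 3578175 / 238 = 15034.35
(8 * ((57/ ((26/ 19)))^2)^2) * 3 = 4127005818963/ 57122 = 72248972.71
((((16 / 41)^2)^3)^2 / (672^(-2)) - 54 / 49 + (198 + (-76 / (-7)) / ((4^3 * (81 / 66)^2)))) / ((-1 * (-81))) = 2.50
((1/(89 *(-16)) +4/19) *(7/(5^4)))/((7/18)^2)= 65691/4227500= 0.02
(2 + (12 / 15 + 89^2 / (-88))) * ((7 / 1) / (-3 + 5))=-268611 / 880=-305.24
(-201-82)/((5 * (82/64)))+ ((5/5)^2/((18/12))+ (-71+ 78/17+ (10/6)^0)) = -1138766/10455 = -108.92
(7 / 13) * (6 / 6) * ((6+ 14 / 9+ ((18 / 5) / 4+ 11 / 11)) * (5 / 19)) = 5957 / 4446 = 1.34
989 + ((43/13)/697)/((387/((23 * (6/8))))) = 107535971/108732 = 989.00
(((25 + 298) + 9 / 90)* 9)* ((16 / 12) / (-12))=-3231 / 10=-323.10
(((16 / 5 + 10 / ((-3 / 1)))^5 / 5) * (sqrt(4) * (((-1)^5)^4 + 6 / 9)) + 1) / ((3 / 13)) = 29614793 / 6834375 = 4.33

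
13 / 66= 0.20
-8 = -8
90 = 90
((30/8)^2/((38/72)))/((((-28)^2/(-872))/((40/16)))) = -1103625/14896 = -74.09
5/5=1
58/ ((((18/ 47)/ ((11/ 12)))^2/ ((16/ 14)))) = 7751381/ 20412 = 379.75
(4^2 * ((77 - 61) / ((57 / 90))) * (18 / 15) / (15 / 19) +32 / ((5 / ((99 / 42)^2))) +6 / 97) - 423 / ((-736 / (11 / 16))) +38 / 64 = 651.01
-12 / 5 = -2.40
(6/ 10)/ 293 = 3/ 1465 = 0.00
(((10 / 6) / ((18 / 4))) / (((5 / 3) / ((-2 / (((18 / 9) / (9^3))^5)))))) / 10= -22876792454961 / 80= -285959905687.01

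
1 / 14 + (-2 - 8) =-139 / 14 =-9.93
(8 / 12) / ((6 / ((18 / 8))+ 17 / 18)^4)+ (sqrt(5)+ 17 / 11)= 304230449 / 196356875+ sqrt(5)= 3.79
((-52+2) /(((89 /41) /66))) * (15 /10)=-2280.34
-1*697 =-697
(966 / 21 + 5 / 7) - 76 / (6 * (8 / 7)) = 2993 / 84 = 35.63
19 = 19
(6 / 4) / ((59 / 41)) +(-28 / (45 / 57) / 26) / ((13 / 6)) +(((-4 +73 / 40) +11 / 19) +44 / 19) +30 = 235921021 / 7577960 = 31.13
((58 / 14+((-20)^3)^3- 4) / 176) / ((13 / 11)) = -3583999999999 / 1456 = -2461538461.54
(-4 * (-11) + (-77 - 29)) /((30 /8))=-248 /15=-16.53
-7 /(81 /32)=-224 /81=-2.77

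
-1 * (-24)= 24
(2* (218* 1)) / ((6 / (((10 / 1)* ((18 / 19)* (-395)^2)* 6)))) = 12244842000 / 19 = 644465368.42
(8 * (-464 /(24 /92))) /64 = -667 /3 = -222.33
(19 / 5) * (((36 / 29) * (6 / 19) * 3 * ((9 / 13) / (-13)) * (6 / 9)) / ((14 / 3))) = -5832 / 171535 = -0.03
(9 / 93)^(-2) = 961 / 9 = 106.78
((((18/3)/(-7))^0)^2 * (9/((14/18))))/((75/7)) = 27/25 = 1.08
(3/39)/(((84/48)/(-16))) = -64/91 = -0.70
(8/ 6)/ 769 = 4/ 2307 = 0.00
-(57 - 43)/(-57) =14/57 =0.25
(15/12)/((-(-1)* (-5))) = -0.25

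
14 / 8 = 7 / 4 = 1.75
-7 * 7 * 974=-47726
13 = 13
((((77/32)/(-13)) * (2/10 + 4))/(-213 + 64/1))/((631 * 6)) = 539/391119040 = 0.00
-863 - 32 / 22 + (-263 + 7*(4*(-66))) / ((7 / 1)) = -89784 / 77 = -1166.03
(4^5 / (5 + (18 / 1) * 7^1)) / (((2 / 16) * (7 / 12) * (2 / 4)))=196608 / 917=214.40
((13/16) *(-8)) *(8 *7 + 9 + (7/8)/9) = -60931/144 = -423.13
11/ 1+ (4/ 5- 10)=9/ 5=1.80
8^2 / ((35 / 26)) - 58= -10.46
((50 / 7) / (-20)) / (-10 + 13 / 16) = 0.04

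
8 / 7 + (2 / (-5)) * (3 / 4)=59 / 70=0.84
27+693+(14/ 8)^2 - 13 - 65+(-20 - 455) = 2721/ 16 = 170.06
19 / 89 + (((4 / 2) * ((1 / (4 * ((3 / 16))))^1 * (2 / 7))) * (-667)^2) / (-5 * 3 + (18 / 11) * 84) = 6969278749 / 2517543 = 2768.29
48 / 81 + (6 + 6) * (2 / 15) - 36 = -4564 / 135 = -33.81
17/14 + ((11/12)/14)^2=34393/28224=1.22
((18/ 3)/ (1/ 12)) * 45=3240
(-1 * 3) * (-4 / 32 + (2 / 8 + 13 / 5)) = -327 / 40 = -8.18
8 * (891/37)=192.65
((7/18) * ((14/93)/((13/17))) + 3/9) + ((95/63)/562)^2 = 207077280355/505194688908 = 0.41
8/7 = 1.14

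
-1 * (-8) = 8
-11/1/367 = -11/367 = -0.03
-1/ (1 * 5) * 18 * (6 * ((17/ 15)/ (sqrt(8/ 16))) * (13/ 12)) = -663 * sqrt(2)/ 25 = -37.50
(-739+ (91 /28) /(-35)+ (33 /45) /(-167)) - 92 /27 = -468713489 /631260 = -742.50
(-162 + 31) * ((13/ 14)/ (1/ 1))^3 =-287807/ 2744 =-104.89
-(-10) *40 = 400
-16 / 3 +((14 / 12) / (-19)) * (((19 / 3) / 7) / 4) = -5.35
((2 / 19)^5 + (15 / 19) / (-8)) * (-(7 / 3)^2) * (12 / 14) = 13681913 / 29713188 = 0.46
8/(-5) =-8/5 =-1.60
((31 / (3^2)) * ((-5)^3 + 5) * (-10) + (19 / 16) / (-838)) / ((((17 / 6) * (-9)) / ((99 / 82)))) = -1828850573 / 9345376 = -195.70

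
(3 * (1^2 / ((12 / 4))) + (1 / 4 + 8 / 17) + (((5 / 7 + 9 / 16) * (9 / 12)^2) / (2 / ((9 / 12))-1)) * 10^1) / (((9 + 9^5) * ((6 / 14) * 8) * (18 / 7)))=71435 / 6168489984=0.00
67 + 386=453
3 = 3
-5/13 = -0.38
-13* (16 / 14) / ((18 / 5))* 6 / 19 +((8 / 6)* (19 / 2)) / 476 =-5773 / 4522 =-1.28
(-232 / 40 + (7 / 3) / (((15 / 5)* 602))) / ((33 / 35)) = -157087 / 25542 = -6.15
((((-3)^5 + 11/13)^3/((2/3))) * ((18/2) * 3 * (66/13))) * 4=-333551671352064/28561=-11678571175.80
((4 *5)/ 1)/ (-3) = -20/ 3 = -6.67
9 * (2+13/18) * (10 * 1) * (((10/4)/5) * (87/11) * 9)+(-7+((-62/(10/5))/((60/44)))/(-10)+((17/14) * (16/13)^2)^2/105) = 23478563168293/2694016325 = 8715.08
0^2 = 0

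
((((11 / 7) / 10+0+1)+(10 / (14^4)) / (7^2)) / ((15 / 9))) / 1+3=86925879 / 23529800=3.69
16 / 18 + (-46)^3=-876016 / 9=-97335.11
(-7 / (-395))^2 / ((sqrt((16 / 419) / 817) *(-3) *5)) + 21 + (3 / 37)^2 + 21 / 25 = 747699 / 34225 - 49 *sqrt(342323) / 9361500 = 21.84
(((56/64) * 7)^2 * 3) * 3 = 21609/64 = 337.64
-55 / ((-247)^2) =-55 / 61009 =-0.00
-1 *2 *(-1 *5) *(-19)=-190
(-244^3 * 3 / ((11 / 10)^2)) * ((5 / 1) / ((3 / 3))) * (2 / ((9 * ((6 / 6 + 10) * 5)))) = -2905356800 / 3993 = -727612.52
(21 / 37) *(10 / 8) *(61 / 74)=6405 / 10952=0.58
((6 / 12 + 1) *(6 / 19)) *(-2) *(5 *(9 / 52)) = -405 / 494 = -0.82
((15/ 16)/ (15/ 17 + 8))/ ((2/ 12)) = 765/ 1208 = 0.63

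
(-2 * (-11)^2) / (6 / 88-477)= 10648 / 20985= 0.51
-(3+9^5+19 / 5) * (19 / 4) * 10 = -5610301 / 2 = -2805150.50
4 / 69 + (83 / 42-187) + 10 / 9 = -183.85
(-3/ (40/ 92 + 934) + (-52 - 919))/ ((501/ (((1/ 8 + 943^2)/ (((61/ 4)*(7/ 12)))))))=-16495611581377/ 85142946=-193740.20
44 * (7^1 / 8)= 77 / 2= 38.50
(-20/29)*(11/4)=-55/29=-1.90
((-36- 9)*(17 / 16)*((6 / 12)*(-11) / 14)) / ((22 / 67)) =51255 / 896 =57.20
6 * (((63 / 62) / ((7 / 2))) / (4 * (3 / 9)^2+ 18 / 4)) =972 / 2759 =0.35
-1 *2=-2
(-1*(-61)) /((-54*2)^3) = -61 /1259712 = -0.00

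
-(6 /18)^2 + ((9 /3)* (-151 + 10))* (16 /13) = -60925 /117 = -520.73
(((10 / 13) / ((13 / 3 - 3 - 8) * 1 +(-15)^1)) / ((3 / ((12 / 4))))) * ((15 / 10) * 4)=-36 / 169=-0.21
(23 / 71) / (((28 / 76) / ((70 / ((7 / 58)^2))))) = 14700680 / 3479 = 4225.55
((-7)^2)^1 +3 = 52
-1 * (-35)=35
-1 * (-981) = 981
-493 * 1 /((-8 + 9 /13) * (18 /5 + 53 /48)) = 307632 /21451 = 14.34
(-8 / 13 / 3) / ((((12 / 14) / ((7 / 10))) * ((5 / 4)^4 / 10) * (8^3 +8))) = -6272 / 4753125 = -0.00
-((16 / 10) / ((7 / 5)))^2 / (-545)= 64 / 26705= 0.00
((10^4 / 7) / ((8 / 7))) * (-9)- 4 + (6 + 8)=-11240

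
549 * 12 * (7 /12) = 3843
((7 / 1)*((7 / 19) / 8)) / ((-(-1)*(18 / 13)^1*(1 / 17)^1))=10829 / 2736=3.96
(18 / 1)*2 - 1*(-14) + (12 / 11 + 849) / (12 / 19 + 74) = 957569 / 15598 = 61.39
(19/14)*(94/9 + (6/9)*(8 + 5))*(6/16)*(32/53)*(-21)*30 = -196080/53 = -3699.62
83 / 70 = 1.19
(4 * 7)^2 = 784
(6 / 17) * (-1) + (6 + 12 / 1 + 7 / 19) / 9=4907 / 2907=1.69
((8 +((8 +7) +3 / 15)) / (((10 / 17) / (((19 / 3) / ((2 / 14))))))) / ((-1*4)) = -65569 / 150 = -437.13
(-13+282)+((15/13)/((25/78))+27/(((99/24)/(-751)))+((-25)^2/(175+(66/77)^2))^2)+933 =-15078733264317/4078212655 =-3697.39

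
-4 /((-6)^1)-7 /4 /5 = 19 /60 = 0.32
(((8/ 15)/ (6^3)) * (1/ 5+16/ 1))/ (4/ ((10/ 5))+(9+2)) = 1/ 325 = 0.00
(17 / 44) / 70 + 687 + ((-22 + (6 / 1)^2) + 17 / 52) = 701.33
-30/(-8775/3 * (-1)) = -2/195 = -0.01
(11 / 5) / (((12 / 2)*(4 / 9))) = 33 / 40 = 0.82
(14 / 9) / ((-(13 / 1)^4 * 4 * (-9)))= 0.00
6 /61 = 0.10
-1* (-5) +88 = 93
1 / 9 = 0.11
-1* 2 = -2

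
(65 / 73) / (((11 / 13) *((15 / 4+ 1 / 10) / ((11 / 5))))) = 3380 / 5621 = 0.60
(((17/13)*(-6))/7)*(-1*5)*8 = 4080/91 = 44.84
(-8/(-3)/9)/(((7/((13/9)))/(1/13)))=8/1701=0.00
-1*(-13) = 13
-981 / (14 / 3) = -2943 / 14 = -210.21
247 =247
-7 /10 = -0.70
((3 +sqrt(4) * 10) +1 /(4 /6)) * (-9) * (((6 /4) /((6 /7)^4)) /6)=-102.13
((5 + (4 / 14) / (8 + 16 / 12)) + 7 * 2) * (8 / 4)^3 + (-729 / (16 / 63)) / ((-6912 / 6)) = 15528127 / 100352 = 154.74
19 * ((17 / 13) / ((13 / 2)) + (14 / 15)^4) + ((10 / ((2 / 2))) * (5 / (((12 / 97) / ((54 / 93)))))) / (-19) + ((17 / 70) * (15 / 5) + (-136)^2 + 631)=19133.62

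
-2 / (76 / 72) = -36 / 19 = -1.89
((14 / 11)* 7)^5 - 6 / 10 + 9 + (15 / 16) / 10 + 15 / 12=1446524353389 / 25768160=56136.11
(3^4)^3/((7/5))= 2657205/7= 379600.71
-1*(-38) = 38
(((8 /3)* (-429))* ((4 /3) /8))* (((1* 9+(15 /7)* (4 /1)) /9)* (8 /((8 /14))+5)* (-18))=891176 /7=127310.86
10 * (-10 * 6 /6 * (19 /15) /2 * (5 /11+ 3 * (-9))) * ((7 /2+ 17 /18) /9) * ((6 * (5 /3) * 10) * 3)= 221920000 /891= 249068.46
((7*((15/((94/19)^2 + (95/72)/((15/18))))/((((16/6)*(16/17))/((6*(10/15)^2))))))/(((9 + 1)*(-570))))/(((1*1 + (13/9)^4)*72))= -290871/149268995840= -0.00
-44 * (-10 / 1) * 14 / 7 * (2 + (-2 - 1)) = -880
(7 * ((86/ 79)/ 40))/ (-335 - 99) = -43/ 97960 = -0.00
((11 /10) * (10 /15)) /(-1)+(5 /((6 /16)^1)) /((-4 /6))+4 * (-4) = -551 /15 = -36.73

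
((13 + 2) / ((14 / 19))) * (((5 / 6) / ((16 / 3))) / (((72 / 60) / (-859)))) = -2040125 / 896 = -2276.93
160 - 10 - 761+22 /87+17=-51656 /87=-593.75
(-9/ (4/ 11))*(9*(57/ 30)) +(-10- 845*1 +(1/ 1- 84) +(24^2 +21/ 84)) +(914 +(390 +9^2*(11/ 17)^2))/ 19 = -156945629/ 219640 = -714.56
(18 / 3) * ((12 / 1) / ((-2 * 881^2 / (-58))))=0.00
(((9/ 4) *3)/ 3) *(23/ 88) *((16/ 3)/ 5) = 69/ 110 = 0.63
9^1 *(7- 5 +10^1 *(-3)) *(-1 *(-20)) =-5040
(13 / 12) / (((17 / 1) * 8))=13 / 1632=0.01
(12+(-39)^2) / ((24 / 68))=8687 / 2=4343.50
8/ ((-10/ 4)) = -16/ 5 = -3.20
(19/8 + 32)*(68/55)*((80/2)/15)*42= 4760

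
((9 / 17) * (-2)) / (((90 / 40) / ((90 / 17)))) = -720 / 289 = -2.49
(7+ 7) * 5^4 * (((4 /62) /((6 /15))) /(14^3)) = 3125 /6076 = 0.51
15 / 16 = 0.94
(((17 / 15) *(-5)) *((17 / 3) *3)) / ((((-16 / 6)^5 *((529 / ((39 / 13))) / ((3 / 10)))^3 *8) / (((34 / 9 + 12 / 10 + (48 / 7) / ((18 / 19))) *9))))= 8208342441 / 169779400376320000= 0.00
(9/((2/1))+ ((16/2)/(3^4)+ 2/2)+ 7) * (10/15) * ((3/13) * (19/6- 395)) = -369107/486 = -759.48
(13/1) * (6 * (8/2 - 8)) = -312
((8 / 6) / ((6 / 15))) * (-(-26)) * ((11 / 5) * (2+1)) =572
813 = 813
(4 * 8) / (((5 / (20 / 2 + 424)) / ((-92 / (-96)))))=2661.87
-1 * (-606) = 606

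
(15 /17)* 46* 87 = 60030 /17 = 3531.18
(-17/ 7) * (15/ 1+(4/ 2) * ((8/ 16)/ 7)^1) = -1802/ 49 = -36.78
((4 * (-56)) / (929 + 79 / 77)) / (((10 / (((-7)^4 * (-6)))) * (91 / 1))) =4437048 / 1163695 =3.81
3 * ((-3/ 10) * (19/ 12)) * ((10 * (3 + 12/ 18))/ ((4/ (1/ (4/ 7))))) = -1463/ 64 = -22.86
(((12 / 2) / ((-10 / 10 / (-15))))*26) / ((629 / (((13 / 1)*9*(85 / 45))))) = 30420 / 37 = 822.16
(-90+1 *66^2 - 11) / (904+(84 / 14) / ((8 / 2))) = 8510 / 1811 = 4.70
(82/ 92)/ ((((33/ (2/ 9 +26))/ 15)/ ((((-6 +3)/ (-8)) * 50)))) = 302375/ 1518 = 199.19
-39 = -39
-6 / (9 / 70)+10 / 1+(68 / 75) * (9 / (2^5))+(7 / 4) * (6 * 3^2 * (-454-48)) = -28485247 / 600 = -47475.41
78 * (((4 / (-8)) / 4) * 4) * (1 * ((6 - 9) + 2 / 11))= 1209 / 11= 109.91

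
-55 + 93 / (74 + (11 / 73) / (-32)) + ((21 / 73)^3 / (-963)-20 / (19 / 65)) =-122.16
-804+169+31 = -604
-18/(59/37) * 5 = -3330/59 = -56.44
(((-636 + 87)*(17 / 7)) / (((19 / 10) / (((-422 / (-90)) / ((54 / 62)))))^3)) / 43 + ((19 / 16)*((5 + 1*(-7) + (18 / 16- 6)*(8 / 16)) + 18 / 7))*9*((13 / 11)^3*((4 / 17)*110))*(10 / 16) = -195055411907208951727 / 157574225671720704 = -1237.86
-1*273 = -273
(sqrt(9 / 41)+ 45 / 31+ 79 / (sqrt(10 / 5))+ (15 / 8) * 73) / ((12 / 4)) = 64.89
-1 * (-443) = 443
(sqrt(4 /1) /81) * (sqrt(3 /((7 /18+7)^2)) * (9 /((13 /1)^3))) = 4 * sqrt(3) /292201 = 0.00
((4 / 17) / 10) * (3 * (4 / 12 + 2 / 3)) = 6 / 85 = 0.07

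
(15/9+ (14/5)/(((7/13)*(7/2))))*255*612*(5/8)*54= 116225685/7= 16603669.29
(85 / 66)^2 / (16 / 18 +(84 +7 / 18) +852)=7225 / 4082782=0.00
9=9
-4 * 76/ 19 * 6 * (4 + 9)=-1248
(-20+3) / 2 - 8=-33 / 2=-16.50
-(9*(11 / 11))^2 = -81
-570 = -570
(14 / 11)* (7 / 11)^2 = 686 / 1331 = 0.52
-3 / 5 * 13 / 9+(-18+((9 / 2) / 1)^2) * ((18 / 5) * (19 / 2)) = 913 / 12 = 76.08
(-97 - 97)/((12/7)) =-679/6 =-113.17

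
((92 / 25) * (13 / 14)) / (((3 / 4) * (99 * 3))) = 2392 / 155925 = 0.02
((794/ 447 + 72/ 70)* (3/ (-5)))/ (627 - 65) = -0.00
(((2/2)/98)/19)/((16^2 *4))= 0.00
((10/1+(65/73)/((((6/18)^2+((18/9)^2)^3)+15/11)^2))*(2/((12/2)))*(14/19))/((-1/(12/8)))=-30672553585/8325234484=-3.68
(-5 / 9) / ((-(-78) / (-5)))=0.04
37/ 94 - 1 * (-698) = 65649/ 94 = 698.39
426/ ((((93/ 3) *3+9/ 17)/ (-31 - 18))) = -59143/ 265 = -223.18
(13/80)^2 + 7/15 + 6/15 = 0.89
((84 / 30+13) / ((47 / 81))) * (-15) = -19197 / 47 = -408.45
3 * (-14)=-42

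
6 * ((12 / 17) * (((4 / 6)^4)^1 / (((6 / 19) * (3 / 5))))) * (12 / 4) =6080 / 459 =13.25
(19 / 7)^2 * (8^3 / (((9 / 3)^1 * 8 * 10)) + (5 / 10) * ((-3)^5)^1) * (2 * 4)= -5170964 / 735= -7035.33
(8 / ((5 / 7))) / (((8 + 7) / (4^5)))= 57344 / 75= 764.59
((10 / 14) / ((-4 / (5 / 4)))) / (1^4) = -25 / 112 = -0.22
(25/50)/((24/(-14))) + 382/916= 689/5496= 0.13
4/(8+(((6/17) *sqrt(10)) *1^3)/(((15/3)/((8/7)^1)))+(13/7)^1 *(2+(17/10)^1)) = 28079240/104363883- 152320 *sqrt(10)/104363883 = 0.26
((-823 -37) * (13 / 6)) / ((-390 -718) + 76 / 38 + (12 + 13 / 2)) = 2236 / 1305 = 1.71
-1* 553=-553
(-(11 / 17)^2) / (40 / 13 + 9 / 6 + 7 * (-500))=3146 / 26264609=0.00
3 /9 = 1 /3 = 0.33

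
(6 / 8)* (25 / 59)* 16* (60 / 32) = 1125 / 118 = 9.53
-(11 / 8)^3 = -1331 / 512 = -2.60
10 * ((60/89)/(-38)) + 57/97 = 67287/164027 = 0.41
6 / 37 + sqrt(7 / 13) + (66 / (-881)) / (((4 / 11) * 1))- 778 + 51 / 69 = -1165538895 / 1499462 + sqrt(91) / 13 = -776.57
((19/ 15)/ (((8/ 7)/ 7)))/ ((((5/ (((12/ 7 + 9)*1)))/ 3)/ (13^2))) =67431/ 8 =8428.88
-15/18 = -5/6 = -0.83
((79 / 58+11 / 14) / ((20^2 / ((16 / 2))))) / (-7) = -218 / 35525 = -0.01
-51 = -51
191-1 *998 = -807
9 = 9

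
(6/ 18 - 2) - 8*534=-12821/ 3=-4273.67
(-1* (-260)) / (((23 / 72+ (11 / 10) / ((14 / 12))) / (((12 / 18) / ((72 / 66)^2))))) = 1101100 / 9543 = 115.38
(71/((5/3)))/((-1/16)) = -3408/5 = -681.60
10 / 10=1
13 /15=0.87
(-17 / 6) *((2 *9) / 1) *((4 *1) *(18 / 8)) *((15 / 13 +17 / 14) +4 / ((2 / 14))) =-2536893 / 182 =-13938.97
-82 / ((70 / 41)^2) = -68921 / 2450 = -28.13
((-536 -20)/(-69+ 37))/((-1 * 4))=-139/32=-4.34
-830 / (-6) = 415 / 3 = 138.33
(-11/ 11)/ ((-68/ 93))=93/ 68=1.37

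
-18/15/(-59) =6/295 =0.02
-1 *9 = -9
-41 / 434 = -0.09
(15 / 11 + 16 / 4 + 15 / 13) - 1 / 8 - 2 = 5025 / 1144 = 4.39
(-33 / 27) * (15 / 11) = -5 / 3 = -1.67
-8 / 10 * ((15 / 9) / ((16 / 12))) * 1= -1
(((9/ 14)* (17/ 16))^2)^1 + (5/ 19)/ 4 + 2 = 2414179/ 953344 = 2.53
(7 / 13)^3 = 343 / 2197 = 0.16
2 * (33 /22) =3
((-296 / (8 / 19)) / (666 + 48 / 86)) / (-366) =0.00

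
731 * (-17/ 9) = -1380.78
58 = 58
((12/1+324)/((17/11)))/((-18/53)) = -32648/51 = -640.16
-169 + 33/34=-5713/34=-168.03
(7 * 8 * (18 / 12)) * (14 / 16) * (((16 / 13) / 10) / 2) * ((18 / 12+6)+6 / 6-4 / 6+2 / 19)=35.91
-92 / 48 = -23 / 12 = -1.92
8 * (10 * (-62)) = -4960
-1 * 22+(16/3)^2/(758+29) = -155570/7083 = -21.96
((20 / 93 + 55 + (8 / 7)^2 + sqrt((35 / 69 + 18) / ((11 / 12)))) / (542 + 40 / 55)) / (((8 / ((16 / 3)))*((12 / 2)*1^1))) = sqrt(323081) / 617895 + 2833237 / 244847610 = 0.01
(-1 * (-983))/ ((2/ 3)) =2949/ 2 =1474.50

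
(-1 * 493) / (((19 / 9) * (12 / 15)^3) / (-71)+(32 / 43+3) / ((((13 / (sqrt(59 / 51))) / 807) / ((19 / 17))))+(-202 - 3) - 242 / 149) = -18829365547861580716265625 * sqrt(3009) / 265194491712937267677298208 - 763882711077049268004012375 / 265194491712937267677298208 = -6.78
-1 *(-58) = 58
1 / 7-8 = -55 / 7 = -7.86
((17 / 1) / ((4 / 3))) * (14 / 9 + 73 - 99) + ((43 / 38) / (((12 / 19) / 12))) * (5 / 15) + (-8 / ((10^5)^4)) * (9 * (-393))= -3806249999999999996463 / 12500000000000000000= -304.50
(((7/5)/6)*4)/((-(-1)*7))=0.13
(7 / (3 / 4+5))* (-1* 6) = -168 / 23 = -7.30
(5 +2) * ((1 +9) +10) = 140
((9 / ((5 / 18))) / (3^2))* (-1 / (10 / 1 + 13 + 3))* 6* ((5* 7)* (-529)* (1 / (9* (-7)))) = -3174 / 13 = -244.15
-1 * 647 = -647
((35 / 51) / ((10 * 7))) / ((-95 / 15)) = -1 / 646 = -0.00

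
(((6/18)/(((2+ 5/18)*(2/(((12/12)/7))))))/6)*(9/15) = 3/2870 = 0.00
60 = 60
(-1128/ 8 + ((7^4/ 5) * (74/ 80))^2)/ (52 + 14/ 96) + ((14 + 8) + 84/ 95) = 452243997433/ 118892500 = 3803.81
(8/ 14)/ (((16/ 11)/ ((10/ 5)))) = 11/ 14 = 0.79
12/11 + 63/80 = 1653/880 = 1.88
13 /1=13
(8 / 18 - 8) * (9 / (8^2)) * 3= -51 / 16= -3.19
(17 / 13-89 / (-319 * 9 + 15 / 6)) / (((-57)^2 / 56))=1863736 / 80771223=0.02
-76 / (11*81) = -0.09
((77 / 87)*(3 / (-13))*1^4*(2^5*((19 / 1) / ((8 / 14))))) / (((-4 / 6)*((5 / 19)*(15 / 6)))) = 4669896 / 9425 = 495.48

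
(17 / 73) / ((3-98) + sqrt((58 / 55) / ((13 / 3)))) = -1154725 / 471047173-17*sqrt(124410) / 471047173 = -0.00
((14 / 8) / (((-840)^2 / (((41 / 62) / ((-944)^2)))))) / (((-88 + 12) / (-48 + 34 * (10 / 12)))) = 41 / 86087290060800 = 0.00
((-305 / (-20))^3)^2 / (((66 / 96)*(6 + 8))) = 51520374361 / 39424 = 1306827.68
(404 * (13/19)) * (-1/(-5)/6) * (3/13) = 2.13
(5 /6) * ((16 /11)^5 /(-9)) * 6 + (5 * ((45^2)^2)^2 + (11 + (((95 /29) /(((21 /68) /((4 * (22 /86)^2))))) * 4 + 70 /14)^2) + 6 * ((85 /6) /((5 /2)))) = 5722959772428602909574149280275 /68069189369219577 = 84075626953425.81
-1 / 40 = -0.02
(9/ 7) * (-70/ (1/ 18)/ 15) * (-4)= 432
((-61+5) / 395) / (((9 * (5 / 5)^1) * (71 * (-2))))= 0.00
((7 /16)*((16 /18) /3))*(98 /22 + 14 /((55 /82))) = 9751 /2970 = 3.28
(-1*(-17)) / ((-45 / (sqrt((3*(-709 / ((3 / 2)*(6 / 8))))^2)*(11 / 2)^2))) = -2916826 / 135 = -21606.12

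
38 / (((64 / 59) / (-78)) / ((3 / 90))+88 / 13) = 14573 / 2436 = 5.98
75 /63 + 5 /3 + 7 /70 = 207 /70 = 2.96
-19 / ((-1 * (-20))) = -19 / 20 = -0.95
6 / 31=0.19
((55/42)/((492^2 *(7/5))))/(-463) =-275/32950235808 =-0.00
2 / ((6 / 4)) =4 / 3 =1.33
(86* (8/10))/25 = 344/125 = 2.75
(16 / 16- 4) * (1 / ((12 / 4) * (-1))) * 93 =93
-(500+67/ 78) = -39067/ 78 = -500.86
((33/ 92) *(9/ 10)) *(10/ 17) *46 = 297/ 34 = 8.74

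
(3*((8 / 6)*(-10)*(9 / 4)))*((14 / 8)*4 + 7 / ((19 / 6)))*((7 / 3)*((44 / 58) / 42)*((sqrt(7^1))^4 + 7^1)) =-1078000 / 551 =-1956.44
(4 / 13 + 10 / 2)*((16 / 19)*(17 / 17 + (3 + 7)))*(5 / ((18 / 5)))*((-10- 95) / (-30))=177100 / 741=239.00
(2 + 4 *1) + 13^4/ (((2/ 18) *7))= 257091/ 7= 36727.29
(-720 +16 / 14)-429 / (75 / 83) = -208883 / 175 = -1193.62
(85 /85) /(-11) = -1 /11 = -0.09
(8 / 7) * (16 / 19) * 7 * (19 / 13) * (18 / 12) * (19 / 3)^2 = 23104 / 39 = 592.41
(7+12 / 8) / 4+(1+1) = 33 / 8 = 4.12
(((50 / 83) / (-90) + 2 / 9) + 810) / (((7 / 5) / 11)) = 33287705 / 5229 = 6365.98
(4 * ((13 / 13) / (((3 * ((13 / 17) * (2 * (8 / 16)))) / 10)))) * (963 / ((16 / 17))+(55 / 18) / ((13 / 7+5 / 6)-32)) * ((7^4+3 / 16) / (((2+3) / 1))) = 39482554367989 / 4608864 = 8566656.42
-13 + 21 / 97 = -1240 / 97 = -12.78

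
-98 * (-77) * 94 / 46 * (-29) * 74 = -761104652 / 23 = -33091506.61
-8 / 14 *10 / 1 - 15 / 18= -275 / 42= -6.55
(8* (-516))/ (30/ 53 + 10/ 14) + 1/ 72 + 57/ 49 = -5401116989/ 1675800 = -3223.01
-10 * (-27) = 270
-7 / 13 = -0.54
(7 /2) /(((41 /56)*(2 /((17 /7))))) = 238 /41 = 5.80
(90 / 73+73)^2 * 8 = 234924488 / 5329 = 44084.16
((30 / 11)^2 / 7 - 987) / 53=-835089 / 44891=-18.60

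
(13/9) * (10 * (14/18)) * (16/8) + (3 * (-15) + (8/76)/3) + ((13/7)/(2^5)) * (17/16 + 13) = -119580089/5515776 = -21.68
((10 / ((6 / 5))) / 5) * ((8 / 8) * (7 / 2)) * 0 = 0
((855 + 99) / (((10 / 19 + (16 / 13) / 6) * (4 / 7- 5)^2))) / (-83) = -17319393 / 21615773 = -0.80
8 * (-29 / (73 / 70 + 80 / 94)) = -763280 / 6231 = -122.50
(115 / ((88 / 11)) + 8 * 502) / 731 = 32243 / 5848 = 5.51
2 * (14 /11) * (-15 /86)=-210 /473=-0.44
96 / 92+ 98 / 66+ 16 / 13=37091 / 9867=3.76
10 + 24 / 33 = 118 / 11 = 10.73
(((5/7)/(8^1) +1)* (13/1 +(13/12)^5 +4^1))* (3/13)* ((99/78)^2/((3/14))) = 33963206497/971882496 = 34.95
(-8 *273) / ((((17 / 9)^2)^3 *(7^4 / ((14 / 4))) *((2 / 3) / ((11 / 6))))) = -0.19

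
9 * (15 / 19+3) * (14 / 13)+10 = 11542 / 247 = 46.73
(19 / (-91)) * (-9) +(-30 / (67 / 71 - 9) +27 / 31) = 401781 / 62062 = 6.47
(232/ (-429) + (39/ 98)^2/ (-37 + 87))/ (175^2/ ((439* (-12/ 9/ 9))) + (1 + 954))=-48620958149/ 43781640152250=-0.00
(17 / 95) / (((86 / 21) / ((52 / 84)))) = 221 / 8170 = 0.03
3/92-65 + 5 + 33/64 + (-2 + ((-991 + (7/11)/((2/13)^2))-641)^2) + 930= 459040636363/178112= 2577258.33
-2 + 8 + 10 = 16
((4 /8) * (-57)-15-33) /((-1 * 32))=153 /64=2.39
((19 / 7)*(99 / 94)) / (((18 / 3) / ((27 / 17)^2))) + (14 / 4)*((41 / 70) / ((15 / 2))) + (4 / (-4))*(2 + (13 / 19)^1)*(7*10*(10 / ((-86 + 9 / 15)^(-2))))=-7426751731752127 / 541961700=-13703462.31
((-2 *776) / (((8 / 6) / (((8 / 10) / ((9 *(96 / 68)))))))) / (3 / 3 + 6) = -3298 / 315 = -10.47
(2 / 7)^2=0.08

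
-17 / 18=-0.94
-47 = -47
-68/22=-34/11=-3.09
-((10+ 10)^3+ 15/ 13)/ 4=-104015/ 52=-2000.29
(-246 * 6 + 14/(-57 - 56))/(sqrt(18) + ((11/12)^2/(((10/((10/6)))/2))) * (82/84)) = 15014245675968/666821331151 - 164736025122816 * sqrt(2)/666821331151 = -326.86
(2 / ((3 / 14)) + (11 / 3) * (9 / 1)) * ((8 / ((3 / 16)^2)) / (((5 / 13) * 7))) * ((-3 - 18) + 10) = -37193728 / 945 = -39358.44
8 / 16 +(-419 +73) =-691 / 2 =-345.50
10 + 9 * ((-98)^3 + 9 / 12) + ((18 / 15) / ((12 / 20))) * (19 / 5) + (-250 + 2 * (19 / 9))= -1524770897 / 180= -8470949.43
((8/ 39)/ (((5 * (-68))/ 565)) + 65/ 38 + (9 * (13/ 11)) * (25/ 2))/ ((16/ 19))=18612901/ 116688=159.51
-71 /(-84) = 71 /84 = 0.85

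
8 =8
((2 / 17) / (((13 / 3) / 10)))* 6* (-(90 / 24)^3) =-151875 / 1768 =-85.90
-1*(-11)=11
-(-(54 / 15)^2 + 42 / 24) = 11.21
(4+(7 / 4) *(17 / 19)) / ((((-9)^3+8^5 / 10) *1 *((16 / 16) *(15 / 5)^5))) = 235 / 26140428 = 0.00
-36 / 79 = -0.46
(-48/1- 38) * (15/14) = -645/7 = -92.14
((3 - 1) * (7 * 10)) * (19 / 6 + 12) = 6370 / 3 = 2123.33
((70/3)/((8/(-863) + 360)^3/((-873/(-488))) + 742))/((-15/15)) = -6546262564695/7316586693036162613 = -0.00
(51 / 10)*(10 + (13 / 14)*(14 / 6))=1241 / 20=62.05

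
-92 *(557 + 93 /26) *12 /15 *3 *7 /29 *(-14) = 157689840 /377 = 418275.44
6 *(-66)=-396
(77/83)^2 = 5929/6889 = 0.86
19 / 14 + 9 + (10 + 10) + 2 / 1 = 453 / 14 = 32.36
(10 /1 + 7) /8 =17 /8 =2.12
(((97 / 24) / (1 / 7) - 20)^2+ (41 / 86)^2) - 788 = -765774599 / 1065024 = -719.02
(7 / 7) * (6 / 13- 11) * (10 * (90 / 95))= -24660 / 247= -99.84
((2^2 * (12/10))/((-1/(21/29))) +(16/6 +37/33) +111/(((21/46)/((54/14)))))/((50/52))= 5719039222/5861625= 975.67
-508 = -508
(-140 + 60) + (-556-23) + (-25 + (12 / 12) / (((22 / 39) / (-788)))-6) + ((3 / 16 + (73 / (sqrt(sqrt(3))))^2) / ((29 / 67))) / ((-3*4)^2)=-511275295 / 244992 + 357043*sqrt(3) / 12528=-2037.54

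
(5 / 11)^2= 25 / 121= 0.21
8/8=1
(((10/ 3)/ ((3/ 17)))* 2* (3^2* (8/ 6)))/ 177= 1360/ 531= 2.56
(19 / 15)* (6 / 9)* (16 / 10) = 304 / 225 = 1.35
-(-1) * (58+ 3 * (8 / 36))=58.67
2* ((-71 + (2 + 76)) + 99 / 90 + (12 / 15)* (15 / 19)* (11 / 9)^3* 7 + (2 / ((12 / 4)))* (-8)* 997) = -244754623 / 23085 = -10602.32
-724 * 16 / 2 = -5792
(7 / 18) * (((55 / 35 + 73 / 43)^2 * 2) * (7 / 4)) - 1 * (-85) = 184061 / 1849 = 99.55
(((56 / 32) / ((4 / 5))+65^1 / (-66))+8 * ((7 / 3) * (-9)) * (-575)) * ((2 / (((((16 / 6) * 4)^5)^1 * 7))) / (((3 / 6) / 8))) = 3.20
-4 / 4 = -1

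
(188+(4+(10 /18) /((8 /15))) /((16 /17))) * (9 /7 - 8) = -498529 /384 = -1298.25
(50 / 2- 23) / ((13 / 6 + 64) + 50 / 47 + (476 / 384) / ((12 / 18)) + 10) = 18048 / 713707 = 0.03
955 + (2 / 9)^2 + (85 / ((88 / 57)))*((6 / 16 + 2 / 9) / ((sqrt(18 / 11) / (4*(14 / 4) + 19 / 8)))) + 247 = 9097295*sqrt(22) / 101376 + 97366 / 81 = 1622.96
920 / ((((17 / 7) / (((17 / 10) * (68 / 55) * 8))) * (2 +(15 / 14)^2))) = 68665856 / 33935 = 2023.45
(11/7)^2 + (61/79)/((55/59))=702096/212905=3.30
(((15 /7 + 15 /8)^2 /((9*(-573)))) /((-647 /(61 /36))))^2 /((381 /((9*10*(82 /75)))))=11918828125 /686647155957377384448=0.00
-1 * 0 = 0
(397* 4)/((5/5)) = 1588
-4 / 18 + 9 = 79 / 9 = 8.78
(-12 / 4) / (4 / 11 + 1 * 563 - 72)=-33 / 5405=-0.01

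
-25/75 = -1/3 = -0.33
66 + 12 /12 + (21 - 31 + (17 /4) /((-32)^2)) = 233489 /4096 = 57.00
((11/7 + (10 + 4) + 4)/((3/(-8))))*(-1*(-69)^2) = 1739352/7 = 248478.86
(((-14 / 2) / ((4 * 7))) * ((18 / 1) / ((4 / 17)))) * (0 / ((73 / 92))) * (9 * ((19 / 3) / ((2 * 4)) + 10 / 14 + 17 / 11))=0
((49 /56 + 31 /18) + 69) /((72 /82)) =211355 /2592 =81.54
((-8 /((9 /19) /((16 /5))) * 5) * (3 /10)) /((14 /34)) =-20672 /105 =-196.88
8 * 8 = 64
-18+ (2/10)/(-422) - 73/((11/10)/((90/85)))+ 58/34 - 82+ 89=-79.56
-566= -566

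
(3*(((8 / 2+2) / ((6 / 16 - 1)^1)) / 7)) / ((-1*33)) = 48 / 385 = 0.12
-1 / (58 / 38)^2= -361 / 841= -0.43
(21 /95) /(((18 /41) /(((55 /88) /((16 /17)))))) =0.33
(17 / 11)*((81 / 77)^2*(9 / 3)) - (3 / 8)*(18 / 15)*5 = 751473 / 260876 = 2.88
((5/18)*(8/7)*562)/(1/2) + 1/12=89941/252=356.91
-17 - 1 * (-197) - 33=147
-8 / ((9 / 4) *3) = -32 / 27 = -1.19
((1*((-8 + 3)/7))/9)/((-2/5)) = 25/126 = 0.20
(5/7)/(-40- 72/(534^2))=-39605/2217894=-0.02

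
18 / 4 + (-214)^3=-19600679 / 2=-9800339.50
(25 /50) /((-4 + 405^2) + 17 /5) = 5 /1640244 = 0.00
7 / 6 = 1.17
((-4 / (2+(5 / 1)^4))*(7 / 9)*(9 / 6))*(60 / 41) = -280 / 25707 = -0.01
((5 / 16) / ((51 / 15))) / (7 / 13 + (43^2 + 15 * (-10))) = 325 / 6009568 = 0.00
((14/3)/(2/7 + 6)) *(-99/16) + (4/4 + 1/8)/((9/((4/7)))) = -1013/224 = -4.52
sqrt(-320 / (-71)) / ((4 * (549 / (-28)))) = -56 * sqrt(355) / 38979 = -0.03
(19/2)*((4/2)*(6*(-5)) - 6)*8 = -5016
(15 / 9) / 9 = 5 / 27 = 0.19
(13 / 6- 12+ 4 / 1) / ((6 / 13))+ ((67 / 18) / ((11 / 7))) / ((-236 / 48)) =-306551 / 23364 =-13.12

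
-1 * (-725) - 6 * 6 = 689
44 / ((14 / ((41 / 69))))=902 / 483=1.87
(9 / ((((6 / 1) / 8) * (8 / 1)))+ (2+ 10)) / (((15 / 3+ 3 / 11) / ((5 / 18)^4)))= 6875 / 451008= 0.02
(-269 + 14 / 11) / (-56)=2945 / 616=4.78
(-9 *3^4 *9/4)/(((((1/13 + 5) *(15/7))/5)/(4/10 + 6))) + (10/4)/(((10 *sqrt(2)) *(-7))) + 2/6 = -4824.35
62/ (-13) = -62/ 13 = -4.77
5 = 5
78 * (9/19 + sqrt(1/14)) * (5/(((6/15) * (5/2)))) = 195 * sqrt(14)/7 + 3510/19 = 288.97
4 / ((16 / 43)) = 43 / 4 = 10.75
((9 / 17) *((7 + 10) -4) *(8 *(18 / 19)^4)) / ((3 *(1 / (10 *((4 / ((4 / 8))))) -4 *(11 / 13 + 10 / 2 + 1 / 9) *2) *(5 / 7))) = -0.43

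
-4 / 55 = -0.07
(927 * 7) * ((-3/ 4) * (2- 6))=19467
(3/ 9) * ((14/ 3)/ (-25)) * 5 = -0.31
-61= -61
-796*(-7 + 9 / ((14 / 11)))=-398 / 7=-56.86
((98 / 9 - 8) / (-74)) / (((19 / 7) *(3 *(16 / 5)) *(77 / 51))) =-1105 / 1113552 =-0.00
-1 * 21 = -21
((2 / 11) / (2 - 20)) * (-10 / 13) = 10 / 1287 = 0.01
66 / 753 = 22 / 251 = 0.09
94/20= 47/10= 4.70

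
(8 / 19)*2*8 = 128 / 19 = 6.74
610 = 610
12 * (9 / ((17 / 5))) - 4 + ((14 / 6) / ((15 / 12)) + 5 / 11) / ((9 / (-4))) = 674876 / 25245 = 26.73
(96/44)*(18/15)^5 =186624/34375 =5.43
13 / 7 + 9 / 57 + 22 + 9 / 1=4391 / 133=33.02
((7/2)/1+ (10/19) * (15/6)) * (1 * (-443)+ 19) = -2041.89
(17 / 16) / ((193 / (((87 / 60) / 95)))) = 493 / 5867200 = 0.00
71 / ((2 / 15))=1065 / 2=532.50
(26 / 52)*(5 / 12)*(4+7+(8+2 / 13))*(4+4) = 415 / 13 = 31.92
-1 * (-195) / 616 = 195 / 616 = 0.32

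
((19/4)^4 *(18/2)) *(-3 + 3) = 0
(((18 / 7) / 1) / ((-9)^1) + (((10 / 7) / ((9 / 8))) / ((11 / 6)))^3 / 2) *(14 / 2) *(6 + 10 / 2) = -1473826 / 160083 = -9.21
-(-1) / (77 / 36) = 36 / 77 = 0.47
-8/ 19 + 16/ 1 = 296/ 19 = 15.58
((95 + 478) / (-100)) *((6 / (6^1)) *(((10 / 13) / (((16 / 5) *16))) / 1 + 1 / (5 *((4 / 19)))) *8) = -4600617 / 104000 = -44.24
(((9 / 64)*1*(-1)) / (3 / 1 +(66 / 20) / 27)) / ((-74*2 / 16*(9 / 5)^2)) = 125 / 83176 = 0.00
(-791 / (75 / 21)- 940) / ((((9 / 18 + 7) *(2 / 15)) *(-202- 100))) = 29037 / 7550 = 3.85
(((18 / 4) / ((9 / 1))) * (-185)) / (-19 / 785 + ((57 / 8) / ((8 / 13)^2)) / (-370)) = 2751142400 / 2232253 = 1232.45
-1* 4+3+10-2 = 7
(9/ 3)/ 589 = 3/ 589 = 0.01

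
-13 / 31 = -0.42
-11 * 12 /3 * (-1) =44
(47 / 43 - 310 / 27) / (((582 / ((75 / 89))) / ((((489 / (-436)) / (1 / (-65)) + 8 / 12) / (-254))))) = 29014846175 / 6659864863632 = 0.00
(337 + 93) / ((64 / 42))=4515 / 16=282.19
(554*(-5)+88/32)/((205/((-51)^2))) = -28790469/820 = -35110.33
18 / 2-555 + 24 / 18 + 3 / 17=-27769 / 51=-544.49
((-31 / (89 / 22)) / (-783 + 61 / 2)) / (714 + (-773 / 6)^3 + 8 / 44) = -3240864 / 680319003523495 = -0.00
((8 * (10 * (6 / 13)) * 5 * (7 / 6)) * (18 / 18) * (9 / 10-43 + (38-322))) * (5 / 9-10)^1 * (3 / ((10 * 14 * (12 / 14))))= 646765 / 39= 16583.72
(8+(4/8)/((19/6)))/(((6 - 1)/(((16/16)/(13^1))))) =31/247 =0.13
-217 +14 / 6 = -644 / 3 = -214.67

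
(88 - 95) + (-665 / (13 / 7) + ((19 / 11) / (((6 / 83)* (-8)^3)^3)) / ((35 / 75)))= -3531513942972817 / 9673340092416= -365.08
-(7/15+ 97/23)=-1616/345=-4.68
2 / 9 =0.22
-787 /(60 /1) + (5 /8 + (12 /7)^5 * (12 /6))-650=-1276420013 /2016840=-632.88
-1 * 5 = -5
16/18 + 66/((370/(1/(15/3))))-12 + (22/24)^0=-83878/8325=-10.08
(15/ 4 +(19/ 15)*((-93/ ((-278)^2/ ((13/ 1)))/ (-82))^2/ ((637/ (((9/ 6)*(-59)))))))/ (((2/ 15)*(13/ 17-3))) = -3763608247378053873/ 299120760563942912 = -12.58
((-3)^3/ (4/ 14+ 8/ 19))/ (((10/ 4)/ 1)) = -3591/ 235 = -15.28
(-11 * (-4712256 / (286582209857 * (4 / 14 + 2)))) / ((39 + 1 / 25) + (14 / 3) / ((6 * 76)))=20409958800 / 10071992098521077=0.00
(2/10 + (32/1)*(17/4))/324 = 227/540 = 0.42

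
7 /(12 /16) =28 /3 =9.33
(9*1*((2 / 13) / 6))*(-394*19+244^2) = 156150 / 13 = 12011.54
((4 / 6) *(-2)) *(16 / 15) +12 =476 / 45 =10.58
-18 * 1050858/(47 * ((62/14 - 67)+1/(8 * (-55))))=58259567520/9058169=6431.72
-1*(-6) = 6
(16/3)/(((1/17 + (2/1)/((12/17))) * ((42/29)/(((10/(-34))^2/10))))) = 232/21063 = 0.01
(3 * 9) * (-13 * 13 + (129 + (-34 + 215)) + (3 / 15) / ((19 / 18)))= 362151 / 95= 3812.12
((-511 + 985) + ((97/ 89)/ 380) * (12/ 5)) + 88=23758841/ 42275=562.01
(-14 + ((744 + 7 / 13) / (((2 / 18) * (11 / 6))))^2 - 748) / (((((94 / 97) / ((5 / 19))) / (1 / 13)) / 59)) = 3908296296718035 / 237392441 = 16463440.37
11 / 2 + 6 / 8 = 25 / 4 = 6.25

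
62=62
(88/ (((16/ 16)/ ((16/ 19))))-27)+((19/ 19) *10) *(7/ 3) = 4015/ 57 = 70.44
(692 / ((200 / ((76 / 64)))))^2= 10804369 / 640000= 16.88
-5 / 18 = -0.28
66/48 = 11/8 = 1.38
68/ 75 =0.91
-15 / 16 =-0.94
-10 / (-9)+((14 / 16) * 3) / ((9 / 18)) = 6.36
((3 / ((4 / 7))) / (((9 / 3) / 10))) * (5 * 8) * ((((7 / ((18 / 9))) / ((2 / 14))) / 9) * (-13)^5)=-6367674950 / 9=-707519438.89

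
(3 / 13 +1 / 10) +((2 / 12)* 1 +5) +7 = 2437 / 195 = 12.50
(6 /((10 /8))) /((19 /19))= 24 /5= 4.80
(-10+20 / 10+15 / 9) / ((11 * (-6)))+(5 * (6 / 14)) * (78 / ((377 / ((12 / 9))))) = 0.69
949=949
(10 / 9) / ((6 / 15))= 25 / 9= 2.78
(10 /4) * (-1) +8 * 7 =107 /2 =53.50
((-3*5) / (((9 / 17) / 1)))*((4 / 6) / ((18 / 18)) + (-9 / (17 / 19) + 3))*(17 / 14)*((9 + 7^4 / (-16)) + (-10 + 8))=-1510195 / 48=-31462.40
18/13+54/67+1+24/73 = 223771/63583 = 3.52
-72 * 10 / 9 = -80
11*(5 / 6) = 55 / 6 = 9.17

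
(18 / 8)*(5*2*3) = 135 / 2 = 67.50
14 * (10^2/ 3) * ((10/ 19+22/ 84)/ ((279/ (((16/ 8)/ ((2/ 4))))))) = 251600/ 47709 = 5.27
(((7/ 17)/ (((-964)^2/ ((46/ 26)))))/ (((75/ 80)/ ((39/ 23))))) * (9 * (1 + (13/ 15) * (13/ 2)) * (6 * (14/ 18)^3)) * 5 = 477799/ 399887685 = 0.00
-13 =-13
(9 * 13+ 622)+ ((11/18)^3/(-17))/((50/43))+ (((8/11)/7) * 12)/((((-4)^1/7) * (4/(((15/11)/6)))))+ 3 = 444986047207/599821200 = 741.86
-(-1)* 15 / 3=5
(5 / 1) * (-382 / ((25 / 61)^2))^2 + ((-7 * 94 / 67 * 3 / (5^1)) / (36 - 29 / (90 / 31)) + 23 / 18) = 5704200797614222789 / 220566093750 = 25861639.48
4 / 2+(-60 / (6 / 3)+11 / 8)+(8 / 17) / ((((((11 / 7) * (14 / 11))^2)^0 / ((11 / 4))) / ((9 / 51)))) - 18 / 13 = -834993 / 30056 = -27.78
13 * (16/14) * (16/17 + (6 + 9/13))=1928/17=113.41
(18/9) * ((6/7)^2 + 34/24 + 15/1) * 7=10085/42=240.12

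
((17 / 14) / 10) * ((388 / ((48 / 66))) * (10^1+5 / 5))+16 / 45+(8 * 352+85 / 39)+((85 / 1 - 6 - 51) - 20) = 115942181 / 32760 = 3539.14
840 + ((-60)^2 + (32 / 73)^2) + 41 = 23880273 / 5329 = 4481.19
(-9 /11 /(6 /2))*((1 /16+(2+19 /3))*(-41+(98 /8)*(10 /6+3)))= -39091 /1056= -37.02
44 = 44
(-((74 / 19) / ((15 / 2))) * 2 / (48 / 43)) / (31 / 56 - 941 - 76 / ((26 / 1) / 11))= 579124 / 605385315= 0.00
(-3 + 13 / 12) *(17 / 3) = -391 / 36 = -10.86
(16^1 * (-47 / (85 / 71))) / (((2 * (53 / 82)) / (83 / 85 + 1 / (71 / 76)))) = -380867696 / 382925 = -994.63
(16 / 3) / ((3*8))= 2 / 9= 0.22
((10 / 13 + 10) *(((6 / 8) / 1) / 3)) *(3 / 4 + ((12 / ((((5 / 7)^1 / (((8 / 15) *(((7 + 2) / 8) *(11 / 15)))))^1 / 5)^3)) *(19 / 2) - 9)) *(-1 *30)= -4360931883 / 16250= -268365.04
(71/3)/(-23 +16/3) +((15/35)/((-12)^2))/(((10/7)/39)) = -10671/8480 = -1.26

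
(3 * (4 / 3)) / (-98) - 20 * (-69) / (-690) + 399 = 19451 / 49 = 396.96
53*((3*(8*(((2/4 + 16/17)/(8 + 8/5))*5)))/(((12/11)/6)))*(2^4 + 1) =714175/8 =89271.88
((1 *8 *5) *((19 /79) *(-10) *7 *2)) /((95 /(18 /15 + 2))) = -3584 /79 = -45.37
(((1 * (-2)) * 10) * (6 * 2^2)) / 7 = -68.57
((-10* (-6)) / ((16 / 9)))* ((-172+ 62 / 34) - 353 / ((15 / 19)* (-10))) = -4234.38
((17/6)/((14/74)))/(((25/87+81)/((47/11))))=50431/64064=0.79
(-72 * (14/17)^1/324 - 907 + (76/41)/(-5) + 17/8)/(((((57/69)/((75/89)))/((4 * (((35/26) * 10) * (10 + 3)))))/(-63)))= 40732245.82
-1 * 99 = -99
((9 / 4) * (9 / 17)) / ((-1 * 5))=-81 / 340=-0.24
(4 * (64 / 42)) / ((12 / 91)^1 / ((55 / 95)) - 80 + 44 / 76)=-347776 / 4518531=-0.08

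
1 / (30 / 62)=2.07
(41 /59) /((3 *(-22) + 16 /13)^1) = -533 /49678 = -0.01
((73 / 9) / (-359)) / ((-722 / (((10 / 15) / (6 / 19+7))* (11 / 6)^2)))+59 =54372737245 / 921571668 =59.00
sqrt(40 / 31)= 2* sqrt(310) / 31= 1.14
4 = 4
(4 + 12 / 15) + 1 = 29 / 5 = 5.80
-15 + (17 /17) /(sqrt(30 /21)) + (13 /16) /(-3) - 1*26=-40.43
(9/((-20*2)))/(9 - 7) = -9/80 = -0.11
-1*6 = -6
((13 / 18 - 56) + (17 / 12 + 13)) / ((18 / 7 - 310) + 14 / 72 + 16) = 10297 / 73391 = 0.14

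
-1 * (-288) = 288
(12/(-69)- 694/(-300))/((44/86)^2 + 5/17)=232006973/60281850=3.85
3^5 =243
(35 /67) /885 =7 /11859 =0.00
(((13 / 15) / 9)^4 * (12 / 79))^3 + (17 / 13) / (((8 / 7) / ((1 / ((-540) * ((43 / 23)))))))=-0.00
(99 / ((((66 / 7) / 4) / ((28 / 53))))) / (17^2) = 0.08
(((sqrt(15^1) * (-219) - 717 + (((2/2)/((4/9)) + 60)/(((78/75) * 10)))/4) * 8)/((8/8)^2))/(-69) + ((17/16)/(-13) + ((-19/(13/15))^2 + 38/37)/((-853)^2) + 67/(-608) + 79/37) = 5401690957364697/63623551252768 + 584 * sqrt(15)/23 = 183.24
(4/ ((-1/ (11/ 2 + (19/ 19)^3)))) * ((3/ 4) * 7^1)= -273/ 2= -136.50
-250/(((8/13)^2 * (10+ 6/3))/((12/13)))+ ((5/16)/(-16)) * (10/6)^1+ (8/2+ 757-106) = 464015/768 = 604.19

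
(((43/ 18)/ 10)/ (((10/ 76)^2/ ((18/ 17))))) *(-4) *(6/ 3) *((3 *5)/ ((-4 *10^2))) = 46569/ 10625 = 4.38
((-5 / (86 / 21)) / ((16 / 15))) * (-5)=7875 / 1376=5.72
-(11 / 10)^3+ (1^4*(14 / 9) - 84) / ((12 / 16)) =-3003937 / 27000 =-111.26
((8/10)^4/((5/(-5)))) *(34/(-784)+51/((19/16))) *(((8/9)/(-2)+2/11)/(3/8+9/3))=1.37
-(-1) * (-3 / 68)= -3 / 68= -0.04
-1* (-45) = 45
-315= -315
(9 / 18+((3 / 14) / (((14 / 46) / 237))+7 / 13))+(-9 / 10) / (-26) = 2139561 / 12740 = 167.94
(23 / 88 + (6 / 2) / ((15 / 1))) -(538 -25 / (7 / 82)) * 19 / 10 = -286631 / 616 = -465.31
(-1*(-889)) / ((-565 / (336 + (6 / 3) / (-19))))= -5673598 / 10735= -528.51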